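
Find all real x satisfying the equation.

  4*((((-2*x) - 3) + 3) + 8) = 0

Step 1. [4*((((-2*x) - 3) + 3) + 8) = 0] divide by the outer 4 ⇒ div: (((-2*x) - 3) + 3) + 8 = 0.
Step 2. [(((-2*x) - 3) + 3) + 8 = 0] peel the +8: subtract 8 from each side. So sub: ((-2*x) - 3) + 3 = -8.
Step 3. [((-2*x) - 3) + 3 = -8] +3 is outermost — subtract 3 both sides. So sub: (-2*x) - 3 = -11.
Step 4. [(-2*x) - 3 = -11] the outer -3 inverts by adding 3 ⇒ sub: -2*x = -8.
Step 5. [-2*x = -8] divide by the outer -2, so div: x = 4.

Answer: x ∈ {4}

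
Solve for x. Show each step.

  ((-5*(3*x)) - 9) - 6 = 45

Step 1. [((-5*(3*x)) - 9) - 6 = 45] 6 comes off first (add 6), so sub: (-5*(3*x)) - 9 = 51.
Step 2. [(-5*(3*x)) - 9 = 51] -9 is outermost — add 9 both sides, so sub: -5*(3*x) = 60.
Step 3. [-5*(3*x) = 60] -5 out front; divide by -5. So div: 3*x = -12.
Step 4. [3*x = -12] LHS = 3·(…); ÷3 both sides, so div: x = -4.

Answer: x ∈ {-4}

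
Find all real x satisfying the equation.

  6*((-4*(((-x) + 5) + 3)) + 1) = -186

Step 1. [6*((-4*(((-x) + 5) + 3)) + 1) = -186] LHS = 6·(…); ÷6 both sides. So div: (-4*(((-x) + 5) + 3)) + 1 = -31.
Step 2. [(-4*(((-x) + 5) + 3)) + 1 = -31] the outer +1 inverts by subtracting 1 ⇒ sub: -4*(((-x) + 5) + 3) = -32.
Step 3. [-4*(((-x) + 5) + 3) = -32] -4·(inner) — divide through by -4, so div: ((-x) + 5) + 3 = 8.
Step 4. [((-x) + 5) + 3 = 8] 3 comes off first (subtract 3) ⇒ sub: (-x) + 5 = 5.
Step 5. [(-x) + 5 = 5] peel the +5: subtract 5 from each side ⇒ sub: -x = 0.
Step 6. [-x = 0] leading − — multiply by −1. So neg: x = 0.

Answer: x ∈ {0}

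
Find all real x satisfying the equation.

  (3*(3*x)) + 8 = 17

Step 1. [(3*(3*x)) + 8 = 17] subtract 8: x sits inside (… + 8), so sub: 3*(3*x) = 9.
Step 2. [3*(3*x) = 9] 3 out front; divide by 3. So div: 3*x = 3.
Step 3. [3*x = 3] leading coefficient 3: divide by 3. So div: x = 1.

Answer: x ∈ {1}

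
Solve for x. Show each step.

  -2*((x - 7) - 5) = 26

Step 1. [-2*((x - 7) - 5) = 26] divide by the outer -2, so div: (x - 7) - 5 = -13.
Step 2. [(x - 7) - 5 = -13] peel the -5: add 5 from each side. So sub: x - 7 = -8.
Step 3. [x - 7 = -8] the outer -7 inverts by adding 7, so sub: x = -1.

Answer: x ∈ {-1}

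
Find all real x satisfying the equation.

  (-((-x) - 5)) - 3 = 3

Step 1. [(-((-x) - 5)) - 3 = 3] -3 is outermost — add 3 both sides ⇒ sub: -((-x) - 5) = 6.
Step 2. [-((-x) - 5) = 6] leading − — multiply by −1. So neg: (-x) - 5 = -6.
Step 3. [(-x) - 5 = -6] -5 is outermost — add 5 both sides ⇒ sub: -x = -1.
Step 4. [-x = -1] flip signs both sides ⇒ neg: x = 1.

Answer: x ∈ {1}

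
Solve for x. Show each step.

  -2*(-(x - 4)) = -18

Step 1. [-2*(-(x - 4)) = -18] leading coefficient -2: divide by -2. So div: -(x - 4) = 9.
Step 2. [-(x - 4) = 9] LHS negated; negate both sides ⇒ neg: x - 4 = -9.
Step 3. [x - 4 = -9] the outer -4 inverts by adding 4. So sub: x = -5.

Answer: x ∈ {-5}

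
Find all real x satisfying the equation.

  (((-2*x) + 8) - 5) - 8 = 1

Step 1. [(((-2*x) + 8) - 5) - 8 = 1] -8 is outermost — add 8 both sides ⇒ sub: ((-2*x) + 8) - 5 = 9.
Step 2. [((-2*x) + 8) - 5 = 9] -5 is outermost — add 5 both sides ⇒ sub: (-2*x) + 8 = 14.
Step 3. [(-2*x) + 8 = 14] common factor -2 (LHS and 14) — divide through. So factor: x - 4 = -7.
Step 4. [x - 4 = -7] add 4: x sits inside (… - 4) ⇒ sub: x = -3.

Answer: x ∈ {-3}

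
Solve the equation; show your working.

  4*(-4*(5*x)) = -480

Step 1. [4*(-4*(5*x)) = -480] 4 out front; divide by 4, so div: -4*(5*x) = -120.
Step 2. [-4*(5*x) = -120] divide by the outer -4. So div: 5*x = 30.
Step 3. [5*x = 30] 5 out front; divide by 5, so div: x = 6.

Answer: x ∈ {6}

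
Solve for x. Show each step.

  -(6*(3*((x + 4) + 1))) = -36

Step 1. [-(6*(3*((x + 4) + 1))) = -36] leading − — multiply by −1, so neg: 6*(3*((x + 4) + 1)) = 36.
Step 2. [6*(3*((x + 4) + 1)) = 36] LHS = 6·(…); ÷6 both sides. So div: 3*((x + 4) + 1) = 6.
Step 3. [3*((x + 4) + 1) = 6] LHS = 3·(…); ÷3 both sides ⇒ div: (x + 4) + 1 = 2.
Step 4. [(x + 4) + 1 = 2] +1 is outermost — subtract 1 both sides, so sub: x + 4 = 1.
Step 5. [x + 4 = 1] subtract 4: x sits inside (… + 4), so sub: x = -3.

Answer: x ∈ {-3}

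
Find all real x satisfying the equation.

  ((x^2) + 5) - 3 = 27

Step 1. [((x^2) + 5) - 3 = 27] peel the -3: add 3 from each side. So sub: (x^2) + 5 = 30.
Step 2. [(x^2) + 5 = 30] peel the +5: subtract 5 from each side, so sub: x^2 = 25.
Step 3. [x^2 = 25] √ both sides: 25 ≥ 0 gives two branches. So sqrt: x = 5 or -5.

Answer: x ∈ {-5, 5}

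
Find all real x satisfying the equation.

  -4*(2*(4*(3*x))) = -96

Step 1. [-4*(2*(4*(3*x))) = -96] leading coefficient -4: divide by -4 ⇒ div: 2*(4*(3*x)) = 24.
Step 2. [2*(4*(3*x)) = 24] leading coefficient 2: divide by 2, so div: 4*(3*x) = 12.
Step 3. [4*(3*x) = 12] LHS = 4·(…); ÷4 both sides, so div: 3*x = 3.
Step 4. [3*x = 3] leading coefficient 3: divide by 3 ⇒ div: x = 1.

Answer: x ∈ {1}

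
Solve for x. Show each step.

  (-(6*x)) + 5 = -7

Step 1. [(-(6*x)) + 5 = -7] subtract 5: x sits inside (… + 5) ⇒ sub: -(6*x) = -12.
Step 2. [-(6*x) = -12] leading − — multiply by −1 ⇒ neg: 6*x = 12.
Step 3. [6*x = 12] leading coefficient 6: divide by 6, so div: x = 2.

Answer: x ∈ {2}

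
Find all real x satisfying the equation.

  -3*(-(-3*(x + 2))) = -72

Step 1. [-3*(-(-3*(x + 2))) = -72] leading coefficient -3: divide by -3. So div: -(-3*(x + 2)) = 24.
Step 2. [-(-3*(x + 2)) = 24] leading − — multiply by −1. So neg: -3*(x + 2) = -24.
Step 3. [-3*(x + 2) = -24] divide by the outer -3 ⇒ div: x + 2 = 8.
Step 4. [x + 2 = 8] +2 is outermost — subtract 2 both sides. So sub: x = 6.

Answer: x ∈ {6}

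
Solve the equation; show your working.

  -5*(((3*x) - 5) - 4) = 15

Step 1. [-5*(((3*x) - 5) - 4) = 15] -5 out front; divide by -5 ⇒ div: ((3*x) - 5) - 4 = -3.
Step 2. [((3*x) - 5) - 4 = -3] the outer -4 inverts by adding 4. So sub: (3*x) - 5 = 1.
Step 3. [(3*x) - 5 = 1] add 5: x sits inside (… - 5) ⇒ sub: 3*x = 6.
Step 4. [3*x = 6] 3 out front; divide by 3, so div: x = 2.

Answer: x ∈ {2}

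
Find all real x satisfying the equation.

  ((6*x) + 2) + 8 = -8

Step 1. [((6*x) + 2) + 8 = -8] peel the +8: subtract 8 from each side, so sub: (6*x) + 2 = -16.
Step 2. [(6*x) + 2 = -16] peel the +2: subtract 2 from each side, so sub: 6*x = -18.
Step 3. [6*x = -18] LHS = 6·(…); ÷6 both sides ⇒ div: x = -3.

Answer: x ∈ {-3}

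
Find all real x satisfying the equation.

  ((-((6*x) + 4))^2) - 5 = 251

Step 1. [((-((6*x) + 4))^2) - 5 = 251] 5 comes off first (add 5). So sub: (-((6*x) + 4))^2 = 256.
Step 2. [(-((6*x) + 4))^2 = 256] LHS squared, RHS 256 ≥ 0: apply √ (±). So sqrt: -((6*x) + 4) = 16 or -16.
Step 3. [-((6*x) + 4) = 16 or -16] leading − — multiply by −1 ⇒ neg: (6*x) + 4 = -16 or 16.
Step 4. [(6*x) + 4 = -16 or 16] +4 is outermost — subtract 4 both sides, so sub: 6*x = -20 or 12.
Step 5. [6*x = -20 or 12] divide by the outer 6, so div: x = -10/3 or 2.

Answer: x ∈ {-10/3, 2}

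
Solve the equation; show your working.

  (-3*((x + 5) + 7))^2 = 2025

Step 1. [(-3*((x + 5) + 7))^2 = 2025] 2025 ≥ 0, LHS is (·)² — take ±√, so sqrt: -3*((x + 5) + 7) = 45 or -45.
Step 2. [-3*((x + 5) + 7) = 45 or -45] -3 out front; divide by -3 ⇒ div: (x + 5) + 7 = -15 or 15.
Step 3. [(x + 5) + 7 = -15 or 15] the outer +7 inverts by subtracting 7. So sub: x + 5 = -22 or 8.
Step 4. [x + 5 = -22 or 8] subtract 5: x sits inside (… + 5) ⇒ sub: x = -27 or 3.

Answer: x ∈ {-27, 3}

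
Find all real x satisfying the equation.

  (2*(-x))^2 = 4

Step 1. [(2*(-x))^2 = 4] LHS squared, RHS 4 ≥ 0: apply √ (±). So sqrt: 2*(-x) = 2 or -2.
Step 2. [2*(-x) = 2 or -2] 2 out front; divide by 2 ⇒ div: -x = 1 or -1.
Step 3. [-x = 1 or -1] flip signs both sides ⇒ neg: x = -1 or 1.

Answer: x ∈ {-1, 1}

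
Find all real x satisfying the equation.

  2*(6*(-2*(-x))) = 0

Step 1. [2*(6*(-2*(-x))) = 0] divide by the outer 2, so div: 6*(-2*(-x)) = 0.
Step 2. [6*(-2*(-x)) = 0] leading coefficient 6: divide by 6 ⇒ div: -2*(-x) = 0.
Step 3. [-2*(-x) = 0] LHS = -2·(…); ÷-2 both sides, so div: -x = 0.
Step 4. [-x = 0] leading − — multiply by −1, so neg: x = 0.

Answer: x ∈ {0}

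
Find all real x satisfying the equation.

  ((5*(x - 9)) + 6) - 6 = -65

Step 1. [((5*(x - 9)) + 6) - 6 = -65] -6 is outermost — add 6 both sides, so sub: (5*(x - 9)) + 6 = -59.
Step 2. [(5*(x - 9)) + 6 = -59] +6 is outermost — subtract 6 both sides, so sub: 5*(x - 9) = -65.
Step 3. [5*(x - 9) = -65] leading coefficient 5: divide by 5, so div: x - 9 = -13.
Step 4. [x - 9 = -13] 9 comes off first (add 9). So sub: x = -4.

Answer: x ∈ {-4}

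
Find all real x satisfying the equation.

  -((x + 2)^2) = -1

Step 1. [-((x + 2)^2) = -1] leading − — multiply by −1. So neg: (x + 2)^2 = 1.
Step 2. [(x + 2)^2 = 1] LHS squared, RHS 1 ≥ 0: apply √ (±), so sqrt: x + 2 = 1 or -1.
Step 3. [x + 2 = 1 or -1] subtract 2: x sits inside (… + 2). So sub: x = -1 or -3.

Answer: x ∈ {-3, -1}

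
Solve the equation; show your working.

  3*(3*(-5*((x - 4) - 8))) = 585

Step 1. [3*(3*(-5*((x - 4) - 8))) = 585] divide by the outer 3, so div: 3*(-5*((x - 4) - 8)) = 195.
Step 2. [3*(-5*((x - 4) - 8)) = 195] LHS = 3·(…); ÷3 both sides ⇒ div: -5*((x - 4) - 8) = 65.
Step 3. [-5*((x - 4) - 8) = 65] -5 out front; divide by -5, so div: (x - 4) - 8 = -13.
Step 4. [(x - 4) - 8 = -13] the outer -8 inverts by adding 8 ⇒ sub: x - 4 = -5.
Step 5. [x - 4 = -5] the outer -4 inverts by adding 4 ⇒ sub: x = -1.

Answer: x ∈ {-1}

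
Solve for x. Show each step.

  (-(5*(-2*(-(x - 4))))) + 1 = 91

Step 1. [(-(5*(-2*(-(x - 4))))) + 1 = 91] peel the +1: subtract 1 from each side ⇒ sub: -(5*(-2*(-(x - 4)))) = 90.
Step 2. [-(5*(-2*(-(x - 4)))) = 90] flip signs both sides ⇒ neg: 5*(-2*(-(x - 4))) = -90.
Step 3. [5*(-2*(-(x - 4))) = -90] divide by the outer 5, so div: -2*(-(x - 4)) = -18.
Step 4. [-2*(-(x - 4)) = -18] leading coefficient -2: divide by -2. So div: -(x - 4) = 9.
Step 5. [-(x - 4) = 9] LHS negated; negate both sides, so neg: x - 4 = -9.
Step 6. [x - 4 = -9] the outer -4 inverts by adding 4 ⇒ sub: x = -5.

Answer: x ∈ {-5}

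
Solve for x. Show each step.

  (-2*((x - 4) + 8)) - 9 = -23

Step 1. [(-2*((x - 4) + 8)) - 9 = -23] peel the -9: add 9 from each side. So sub: -2*((x - 4) + 8) = -14.
Step 2. [-2*((x - 4) + 8) = -14] -2 out front; divide by -2 ⇒ div: (x - 4) + 8 = 7.
Step 3. [(x - 4) + 8 = 7] peel the +8: subtract 8 from each side ⇒ sub: x - 4 = -1.
Step 4. [x - 4 = -1] peel the -4: add 4 from each side, so sub: x = 3.

Answer: x ∈ {3}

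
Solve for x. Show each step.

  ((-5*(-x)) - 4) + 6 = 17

Step 1. [((-5*(-x)) - 4) + 6 = 17] peel the +6: subtract 6 from each side. So sub: (-5*(-x)) - 4 = 11.
Step 2. [(-5*(-x)) - 4 = 11] add 4: x sits inside (… - 4). So sub: -5*(-x) = 15.
Step 3. [-5*(-x) = 15] -5·(inner) — divide through by -5. So div: -x = -3.
Step 4. [-x = -3] leading − — multiply by −1. So neg: x = 3.

Answer: x ∈ {3}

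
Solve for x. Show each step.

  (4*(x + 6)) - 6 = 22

Step 1. [(4*(x + 6)) - 6 = 22] peel the -6: add 6 from each side ⇒ sub: 4*(x + 6) = 28.
Step 2. [4*(x + 6) = 28] divide by the outer 4, so div: x + 6 = 7.
Step 3. [x + 6 = 7] peel the +6: subtract 6 from each side ⇒ sub: x = 1.

Answer: x ∈ {1}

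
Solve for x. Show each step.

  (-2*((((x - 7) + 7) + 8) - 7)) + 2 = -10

Step 1. [(-2*((((x - 7) + 7) + 8) - 7)) + 2 = -10] subtract 2: x sits inside (… + 2), so sub: -2*((((x - 7) + 7) + 8) - 7) = -12.
Step 2. [-2*((((x - 7) + 7) + 8) - 7) = -12] LHS = -2·(…); ÷-2 both sides. So div: (((x - 7) + 7) + 8) - 7 = 6.
Step 3. [(((x - 7) + 7) + 8) - 7 = 6] add 7: x sits inside (… - 7). So sub: ((x - 7) + 7) + 8 = 13.
Step 4. [((x - 7) + 7) + 8 = 13] peel the +8: subtract 8 from each side. So sub: (x - 7) + 7 = 5.
Step 5. [(x - 7) + 7 = 5] the outer +7 inverts by subtracting 7. So sub: x - 7 = -2.
Step 6. [x - 7 = -2] peel the -7: add 7 from each side. So sub: x = 5.

Answer: x ∈ {5}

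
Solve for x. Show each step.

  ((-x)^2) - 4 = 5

Step 1. [((-x)^2) - 4 = 5] peel the -4: add 4 from each side ⇒ sub: (-x)^2 = 9.
Step 2. [(-x)^2 = 9] LHS squared, RHS 9 ≥ 0: apply √ (±), so sqrt: -x = 3 or -3.
Step 3. [-x = 3 or -3] flip signs both sides, so neg: x = -3 or 3.

Answer: x ∈ {-3, 3}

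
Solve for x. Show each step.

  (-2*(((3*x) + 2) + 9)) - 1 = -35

Step 1. [(-2*(((3*x) + 2) + 9)) - 1 = -35] add 1: x sits inside (… - 1) ⇒ sub: -2*(((3*x) + 2) + 9) = -34.
Step 2. [-2*(((3*x) + 2) + 9) = -34] LHS = -2·(…); ÷-2 both sides ⇒ div: ((3*x) + 2) + 9 = 17.
Step 3. [((3*x) + 2) + 9 = 17] 9 comes off first (subtract 9), so sub: (3*x) + 2 = 8.
Step 4. [(3*x) + 2 = 8] the outer +2 inverts by subtracting 2 ⇒ sub: 3*x = 6.
Step 5. [3*x = 6] 3 out front; divide by 3. So div: x = 2.

Answer: x ∈ {2}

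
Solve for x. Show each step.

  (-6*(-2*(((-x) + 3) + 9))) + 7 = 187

Step 1. [(-6*(-2*(((-x) + 3) + 9))) + 7 = 187] 7 comes off first (subtract 7). So sub: -6*(-2*(((-x) + 3) + 9)) = 180.
Step 2. [-6*(-2*(((-x) + 3) + 9)) = 180] -6 out front; divide by -6 ⇒ div: -2*(((-x) + 3) + 9) = -30.
Step 3. [-2*(((-x) + 3) + 9) = -30] LHS = -2·(…); ÷-2 both sides, so div: ((-x) + 3) + 9 = 15.
Step 4. [((-x) + 3) + 9 = 15] +9 is outermost — subtract 9 both sides, so sub: (-x) + 3 = 6.
Step 5. [(-x) + 3 = 6] subtract 3: x sits inside (… + 3) ⇒ sub: -x = 3.
Step 6. [-x = 3] flip signs both sides ⇒ neg: x = -3.

Answer: x ∈ {-3}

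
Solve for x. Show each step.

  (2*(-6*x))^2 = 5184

Step 1. [(2*(-6*x))^2 = 5184] √ both sides: 5184 ≥ 0 gives two branches ⇒ sqrt: 2*(-6*x) = 72 or -72.
Step 2. [2*(-6*x) = 72 or -72] 2·(inner) — divide through by 2 ⇒ div: -6*x = 36 or -36.
Step 3. [-6*x = 36 or -36] -6 out front; divide by -6. So div: x = -6 or 6.

Answer: x ∈ {-6, 6}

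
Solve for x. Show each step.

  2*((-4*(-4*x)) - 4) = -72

Step 1. [2*((-4*(-4*x)) - 4) = -72] divide by the outer 2. So div: (-4*(-4*x)) - 4 = -36.
Step 2. [(-4*(-4*x)) - 4 = -36] -4 divides every term; factor it out, so factor: (-4*x) + 1 = 9.
Step 3. [(-4*x) + 1 = 9] +1 is outermost — subtract 1 both sides ⇒ sub: -4*x = 8.
Step 4. [-4*x = 8] -4 out front; divide by -4, so div: x = -2.

Answer: x ∈ {-2}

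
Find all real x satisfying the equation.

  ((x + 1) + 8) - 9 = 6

Step 1. [((x + 1) + 8) - 9 = 6] 9 comes off first (add 9) ⇒ sub: (x + 1) + 8 = 15.
Step 2. [(x + 1) + 8 = 15] subtract 8: x sits inside (… + 8), so sub: x + 1 = 7.
Step 3. [x + 1 = 7] +1 is outermost — subtract 1 both sides ⇒ sub: x = 6.

Answer: x ∈ {6}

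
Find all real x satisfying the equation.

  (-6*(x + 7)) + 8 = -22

Step 1. [(-6*(x + 7)) + 8 = -22] subtract 8: x sits inside (… + 8). So sub: -6*(x + 7) = -30.
Step 2. [-6*(x + 7) = -30] leading coefficient -6: divide by -6 ⇒ div: x + 7 = 5.
Step 3. [x + 7 = 5] peel the +7: subtract 7 from each side ⇒ sub: x = -2.

Answer: x ∈ {-2}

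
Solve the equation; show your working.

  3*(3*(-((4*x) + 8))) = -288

Step 1. [3*(3*(-((4*x) + 8))) = -288] divide by the outer 3 ⇒ div: 3*(-((4*x) + 8)) = -96.
Step 2. [3*(-((4*x) + 8)) = -96] leading coefficient 3: divide by 3, so div: -((4*x) + 8) = -32.
Step 3. [-((4*x) + 8) = -32] leading − — multiply by −1, so neg: (4*x) + 8 = 32.
Step 4. [(4*x) + 8 = 32] subtract 8: x sits inside (… + 8). So sub: 4*x = 24.
Step 5. [4*x = 24] leading coefficient 4: divide by 4. So div: x = 6.

Answer: x ∈ {6}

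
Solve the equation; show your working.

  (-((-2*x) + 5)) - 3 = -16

Step 1. [(-((-2*x) + 5)) - 3 = -16] add 3: x sits inside (… - 3) ⇒ sub: -((-2*x) + 5) = -13.
Step 2. [-((-2*x) + 5) = -13] flip signs both sides. So neg: (-2*x) + 5 = 13.
Step 3. [(-2*x) + 5 = 13] +5 is outermost — subtract 5 both sides, so sub: -2*x = 8.
Step 4. [-2*x = 8] -2 out front; divide by -2, so div: x = -4.

Answer: x ∈ {-4}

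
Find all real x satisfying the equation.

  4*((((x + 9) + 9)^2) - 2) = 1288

Step 1. [4*((((x + 9) + 9)^2) - 2) = 1288] LHS = 4·(…); ÷4 both sides ⇒ div: (((x + 9) + 9)^2) - 2 = 322.
Step 2. [(((x + 9) + 9)^2) - 2 = 322] peel the -2: add 2 from each side ⇒ sub: ((x + 9) + 9)^2 = 324.
Step 3. [((x + 9) + 9)^2 = 324] 324 ≥ 0, LHS is (·)² — take ±√, so sqrt: (x + 9) + 9 = 18 or -18.
Step 4. [(x + 9) + 9 = 18 or -18] subtract 9: x sits inside (… + 9) ⇒ sub: x + 9 = 9 or -27.
Step 5. [x + 9 = 9 or -27] subtract 9: x sits inside (… + 9) ⇒ sub: x = 0 or -36.

Answer: x ∈ {-36, 0}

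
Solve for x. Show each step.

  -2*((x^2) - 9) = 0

Step 1. [-2*((x^2) - 9) = 0] leading coefficient -2: divide by -2 ⇒ div: (x^2) - 9 = 0.
Step 2. [(x^2) - 9 = 0] add 9: x sits inside (… - 9), so sub: x^2 = 9.
Step 3. [x^2 = 9] LHS squared, RHS 9 ≥ 0: apply √ (±), so sqrt: x = 3 or -3.

Answer: x ∈ {-3, 3}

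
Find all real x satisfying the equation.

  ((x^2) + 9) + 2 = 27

Step 1. [((x^2) + 9) + 2 = 27] the outer +2 inverts by subtracting 2 ⇒ sub: (x^2) + 9 = 25.
Step 2. [(x^2) + 9 = 25] the outer +9 inverts by subtracting 9, so sub: x^2 = 16.
Step 3. [x^2 = 16] √ both sides: 16 ≥ 0 gives two branches. So sqrt: x = 4 or -4.

Answer: x ∈ {-4, 4}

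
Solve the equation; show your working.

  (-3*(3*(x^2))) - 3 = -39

Step 1. [(-3*(3*(x^2))) - 3 = -39] -3 is outermost — add 3 both sides ⇒ sub: -3*(3*(x^2)) = -36.
Step 2. [-3*(3*(x^2)) = -36] -3·(inner) — divide through by -3. So div: 3*(x^2) = 12.
Step 3. [3*(x^2) = 12] LHS = 3·(…); ÷3 both sides, so div: x^2 = 4.
Step 4. [x^2 = 4] √ both sides: 4 ≥ 0 gives two branches, so sqrt: x = 2 or -2.

Answer: x ∈ {-2, 2}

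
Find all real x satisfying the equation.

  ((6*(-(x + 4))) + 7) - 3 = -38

Step 1. [((6*(-(x + 4))) + 7) - 3 = -38] add 3: x sits inside (… - 3) ⇒ sub: (6*(-(x + 4))) + 7 = -35.
Step 2. [(6*(-(x + 4))) + 7 = -35] the outer +7 inverts by subtracting 7. So sub: 6*(-(x + 4)) = -42.
Step 3. [6*(-(x + 4)) = -42] divide by the outer 6 ⇒ div: -(x + 4) = -7.
Step 4. [-(x + 4) = -7] leading − — multiply by −1. So neg: x + 4 = 7.
Step 5. [x + 4 = 7] subtract 4: x sits inside (… + 4), so sub: x = 3.

Answer: x ∈ {3}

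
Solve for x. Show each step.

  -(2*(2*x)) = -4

Step 1. [-(2*(2*x)) = -4] leading − — multiply by −1, so neg: 2*(2*x) = 4.
Step 2. [2*(2*x) = 4] LHS = 2·(…); ÷2 both sides. So div: 2*x = 2.
Step 3. [2*x = 2] 2·(inner) — divide through by 2. So div: x = 1.

Answer: x ∈ {1}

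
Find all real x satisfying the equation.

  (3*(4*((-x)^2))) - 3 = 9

Step 1. [(3*(4*((-x)^2))) - 3 = 9] peel the -3: add 3 from each side. So sub: 3*(4*((-x)^2)) = 12.
Step 2. [3*(4*((-x)^2)) = 12] leading coefficient 3: divide by 3 ⇒ div: 4*((-x)^2) = 4.
Step 3. [4*((-x)^2) = 4] leading coefficient 4: divide by 4, so div: (-x)^2 = 1.
Step 4. [(-x)^2 = 1] LHS squared, RHS 1 ≥ 0: apply √ (±) ⇒ sqrt: -x = 1 or -1.
Step 5. [-x = 1 or -1] flip signs both sides. So neg: x = -1 or 1.

Answer: x ∈ {-1, 1}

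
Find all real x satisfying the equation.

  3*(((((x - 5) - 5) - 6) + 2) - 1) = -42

Step 1. [3*(((((x - 5) - 5) - 6) + 2) - 1) = -42] LHS = 3·(…); ÷3 both sides, so div: ((((x - 5) - 5) - 6) + 2) - 1 = -14.
Step 2. [((((x - 5) - 5) - 6) + 2) - 1 = -14] peel the -1: add 1 from each side, so sub: (((x - 5) - 5) - 6) + 2 = -13.
Step 3. [(((x - 5) - 5) - 6) + 2 = -13] peel the +2: subtract 2 from each side. So sub: ((x - 5) - 5) - 6 = -15.
Step 4. [((x - 5) - 5) - 6 = -15] add 6: x sits inside (… - 6). So sub: (x - 5) - 5 = -9.
Step 5. [(x - 5) - 5 = -9] -5 is outermost — add 5 both sides ⇒ sub: x - 5 = -4.
Step 6. [x - 5 = -4] peel the -5: add 5 from each side, so sub: x = 1.

Answer: x ∈ {1}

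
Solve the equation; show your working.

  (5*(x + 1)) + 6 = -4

Step 1. [(5*(x + 1)) + 6 = -4] +6 is outermost — subtract 6 both sides. So sub: 5*(x + 1) = -10.
Step 2. [5*(x + 1) = -10] 5 out front; divide by 5 ⇒ div: x + 1 = -2.
Step 3. [x + 1 = -2] +1 is outermost — subtract 1 both sides, so sub: x = -3.

Answer: x ∈ {-3}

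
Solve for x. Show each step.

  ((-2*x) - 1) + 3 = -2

Step 1. [((-2*x) - 1) + 3 = -2] subtract 3: x sits inside (… + 3), so sub: (-2*x) - 1 = -5.
Step 2. [(-2*x) - 1 = -5] add 1: x sits inside (… - 1), so sub: -2*x = -4.
Step 3. [-2*x = -4] leading coefficient -2: divide by -2. So div: x = 2.

Answer: x ∈ {2}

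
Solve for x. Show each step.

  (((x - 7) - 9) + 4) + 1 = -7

Step 1. [(((x - 7) - 9) + 4) + 1 = -7] +1 is outermost — subtract 1 both sides ⇒ sub: ((x - 7) - 9) + 4 = -8.
Step 2. [((x - 7) - 9) + 4 = -8] subtract 4: x sits inside (… + 4), so sub: (x - 7) - 9 = -12.
Step 3. [(x - 7) - 9 = -12] 9 comes off first (add 9), so sub: x - 7 = -3.
Step 4. [x - 7 = -3] peel the -7: add 7 from each side ⇒ sub: x = 4.

Answer: x ∈ {4}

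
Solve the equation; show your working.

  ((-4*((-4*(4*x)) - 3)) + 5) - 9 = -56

Step 1. [((-4*((-4*(4*x)) - 3)) + 5) - 9 = -56] 9 comes off first (add 9). So sub: (-4*((-4*(4*x)) - 3)) + 5 = -47.
Step 2. [(-4*((-4*(4*x)) - 3)) + 5 = -47] 5 comes off first (subtract 5), so sub: -4*((-4*(4*x)) - 3) = -52.
Step 3. [-4*((-4*(4*x)) - 3) = -52] -4 out front; divide by -4 ⇒ div: (-4*(4*x)) - 3 = 13.
Step 4. [(-4*(4*x)) - 3 = 13] peel the -3: add 3 from each side, so sub: -4*(4*x) = 16.
Step 5. [-4*(4*x) = 16] -4·(inner) — divide through by -4 ⇒ div: 4*x = -4.
Step 6. [4*x = -4] LHS = 4·(…); ÷4 both sides ⇒ div: x = -1.

Answer: x ∈ {-1}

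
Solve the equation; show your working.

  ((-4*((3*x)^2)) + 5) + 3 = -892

Step 1. [((-4*((3*x)^2)) + 5) + 3 = -892] +3 is outermost — subtract 3 both sides, so sub: (-4*((3*x)^2)) + 5 = -895.
Step 2. [(-4*((3*x)^2)) + 5 = -895] peel the +5: subtract 5 from each side, so sub: -4*((3*x)^2) = -900.
Step 3. [-4*((3*x)^2) = -900] divide by the outer -4. So div: (3*x)^2 = 225.
Step 4. [(3*x)^2 = 225] LHS squared, RHS 225 ≥ 0: apply √ (±) ⇒ sqrt: 3*x = 15 or -15.
Step 5. [3*x = 15 or -15] leading coefficient 3: divide by 3. So div: x = 5 or -5.

Answer: x ∈ {-5, 5}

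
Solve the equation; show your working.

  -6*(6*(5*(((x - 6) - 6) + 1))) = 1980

Step 1. [-6*(6*(5*(((x - 6) - 6) + 1))) = 1980] leading coefficient -6: divide by -6 ⇒ div: 6*(5*(((x - 6) - 6) + 1)) = -330.
Step 2. [6*(5*(((x - 6) - 6) + 1)) = -330] 6·(inner) — divide through by 6. So div: 5*(((x - 6) - 6) + 1) = -55.
Step 3. [5*(((x - 6) - 6) + 1) = -55] divide by the outer 5 ⇒ div: ((x - 6) - 6) + 1 = -11.
Step 4. [((x - 6) - 6) + 1 = -11] +1 is outermost — subtract 1 both sides, so sub: (x - 6) - 6 = -12.
Step 5. [(x - 6) - 6 = -12] peel the -6: add 6 from each side, so sub: x - 6 = -6.
Step 6. [x - 6 = -6] peel the -6: add 6 from each side. So sub: x = 0.

Answer: x ∈ {0}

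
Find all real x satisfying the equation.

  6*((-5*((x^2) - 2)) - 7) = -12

Step 1. [6*((-5*((x^2) - 2)) - 7) = -12] leading coefficient 6: divide by 6. So div: (-5*((x^2) - 2)) - 7 = -2.
Step 2. [(-5*((x^2) - 2)) - 7 = -2] 7 comes off first (add 7) ⇒ sub: -5*((x^2) - 2) = 5.
Step 3. [-5*((x^2) - 2) = 5] LHS = -5·(…); ÷-5 both sides, so div: (x^2) - 2 = -1.
Step 4. [(x^2) - 2 = -1] 2 comes off first (add 2) ⇒ sub: x^2 = 1.
Step 5. [x^2 = 1] √ both sides: 1 ≥ 0 gives two branches, so sqrt: x = 1 or -1.

Answer: x ∈ {-1, 1}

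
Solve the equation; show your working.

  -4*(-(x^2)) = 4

Step 1. [-4*(-(x^2)) = 4] -4·(inner) — divide through by -4 ⇒ div: -(x^2) = -1.
Step 2. [-(x^2) = -1] leading − — multiply by −1. So neg: x^2 = 1.
Step 3. [x^2 = 1] √ both sides: 1 ≥ 0 gives two branches. So sqrt: x = 1 or -1.

Answer: x ∈ {-1, 1}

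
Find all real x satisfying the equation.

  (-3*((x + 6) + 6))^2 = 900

Step 1. [(-3*((x + 6) + 6))^2 = 900] 900 ≥ 0, LHS is (·)² — take ±√ ⇒ sqrt: -3*((x + 6) + 6) = 30 or -30.
Step 2. [-3*((x + 6) + 6) = 30 or -30] -3 out front; divide by -3 ⇒ div: (x + 6) + 6 = -10 or 10.
Step 3. [(x + 6) + 6 = -10 or 10] the outer +6 inverts by subtracting 6 ⇒ sub: x + 6 = -16 or 4.
Step 4. [x + 6 = -16 or 4] peel the +6: subtract 6 from each side, so sub: x = -22 or -2.

Answer: x ∈ {-22, -2}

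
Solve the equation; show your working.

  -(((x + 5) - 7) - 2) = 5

Step 1. [-(((x + 5) - 7) - 2) = 5] flip signs both sides, so neg: ((x + 5) - 7) - 2 = -5.
Step 2. [((x + 5) - 7) - 2 = -5] -2 is outermost — add 2 both sides ⇒ sub: (x + 5) - 7 = -3.
Step 3. [(x + 5) - 7 = -3] 7 comes off first (add 7), so sub: x + 5 = 4.
Step 4. [x + 5 = 4] the outer +5 inverts by subtracting 5 ⇒ sub: x = -1.

Answer: x ∈ {-1}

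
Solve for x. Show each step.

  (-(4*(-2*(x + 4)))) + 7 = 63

Step 1. [(-(4*(-2*(x + 4)))) + 7 = 63] subtract 7: x sits inside (… + 7), so sub: -(4*(-2*(x + 4))) = 56.
Step 2. [-(4*(-2*(x + 4))) = 56] LHS negated; negate both sides, so neg: 4*(-2*(x + 4)) = -56.
Step 3. [4*(-2*(x + 4)) = -56] LHS = 4·(…); ÷4 both sides. So div: -2*(x + 4) = -14.
Step 4. [-2*(x + 4) = -14] -2 out front; divide by -2, so div: x + 4 = 7.
Step 5. [x + 4 = 7] subtract 4: x sits inside (… + 4). So sub: x = 3.

Answer: x ∈ {3}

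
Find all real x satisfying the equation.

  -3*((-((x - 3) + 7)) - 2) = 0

Step 1. [-3*((-((x - 3) + 7)) - 2) = 0] -3·(inner) — divide through by -3, so div: (-((x - 3) + 7)) - 2 = 0.
Step 2. [(-((x - 3) + 7)) - 2 = 0] 2 comes off first (add 2) ⇒ sub: -((x - 3) + 7) = 2.
Step 3. [-((x - 3) + 7) = 2] leading − — multiply by −1 ⇒ neg: (x - 3) + 7 = -2.
Step 4. [(x - 3) + 7 = -2] peel the +7: subtract 7 from each side. So sub: x - 3 = -9.
Step 5. [x - 3 = -9] add 3: x sits inside (… - 3). So sub: x = -6.

Answer: x ∈ {-6}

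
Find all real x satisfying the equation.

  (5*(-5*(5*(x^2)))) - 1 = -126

Step 1. [(5*(-5*(5*(x^2)))) - 1 = -126] peel the -1: add 1 from each side ⇒ sub: 5*(-5*(5*(x^2))) = -125.
Step 2. [5*(-5*(5*(x^2))) = -125] 5 out front; divide by 5, so div: -5*(5*(x^2)) = -25.
Step 3. [-5*(5*(x^2)) = -25] -5·(inner) — divide through by -5. So div: 5*(x^2) = 5.
Step 4. [5*(x^2) = 5] LHS = 5·(…); ÷5 both sides, so div: x^2 = 1.
Step 5. [x^2 = 1] √ both sides: 1 ≥ 0 gives two branches. So sqrt: x = 1 or -1.

Answer: x ∈ {-1, 1}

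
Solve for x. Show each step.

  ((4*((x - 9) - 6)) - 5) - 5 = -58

Step 1. [((4*((x - 9) - 6)) - 5) - 5 = -58] the outer -5 inverts by adding 5. So sub: (4*((x - 9) - 6)) - 5 = -53.
Step 2. [(4*((x - 9) - 6)) - 5 = -53] -5 is outermost — add 5 both sides ⇒ sub: 4*((x - 9) - 6) = -48.
Step 3. [4*((x - 9) - 6) = -48] LHS = 4·(…); ÷4 both sides, so div: (x - 9) - 6 = -12.
Step 4. [(x - 9) - 6 = -12] 6 comes off first (add 6), so sub: x - 9 = -6.
Step 5. [x - 9 = -6] add 9: x sits inside (… - 9), so sub: x = 3.

Answer: x ∈ {3}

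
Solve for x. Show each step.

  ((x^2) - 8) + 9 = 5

Step 1. [((x^2) - 8) + 9 = 5] +9 is outermost — subtract 9 both sides. So sub: (x^2) - 8 = -4.
Step 2. [(x^2) - 8 = -4] add 8: x sits inside (… - 8), so sub: x^2 = 4.
Step 3. [x^2 = 4] √ both sides: 4 ≥ 0 gives two branches. So sqrt: x = 2 or -2.

Answer: x ∈ {-2, 2}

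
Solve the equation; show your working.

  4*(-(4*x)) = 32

Step 1. [4*(-(4*x)) = 32] divide by the outer 4 ⇒ div: -(4*x) = 8.
Step 2. [-(4*x) = 8] leading − — multiply by −1, so neg: 4*x = -8.
Step 3. [4*x = -8] 4 out front; divide by 4. So div: x = -2.

Answer: x ∈ {-2}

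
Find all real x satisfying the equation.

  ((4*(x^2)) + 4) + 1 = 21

Step 1. [((4*(x^2)) + 4) + 1 = 21] +1 is outermost — subtract 1 both sides, so sub: (4*(x^2)) + 4 = 20.
Step 2. [(4*(x^2)) + 4 = 20] 4 | LHS and 4 | 20: pull 4 out. So factor: (x^2) + 1 = 5.
Step 3. [(x^2) + 1 = 5] +1 is outermost — subtract 1 both sides, so sub: x^2 = 4.
Step 4. [x^2 = 4] √ both sides: 4 ≥ 0 gives two branches, so sqrt: x = 2 or -2.

Answer: x ∈ {-2, 2}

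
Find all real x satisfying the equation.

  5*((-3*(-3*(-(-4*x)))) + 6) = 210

Step 1. [5*((-3*(-3*(-(-4*x)))) + 6) = 210] 5 out front; divide by 5 ⇒ div: (-3*(-3*(-(-4*x)))) + 6 = 42.
Step 2. [(-3*(-3*(-(-4*x)))) + 6 = 42] -3 | LHS and -3 | 42: pull -3 out, so factor: (-3*(-(-4*x))) - 2 = -14.
Step 3. [(-3*(-(-4*x))) - 2 = -14] 2 comes off first (add 2). So sub: -3*(-(-4*x)) = -12.
Step 4. [-3*(-(-4*x)) = -12] -3 out front; divide by -3. So div: -(-4*x) = 4.
Step 5. [-(-4*x) = 4] LHS negated; negate both sides, so neg: -4*x = -4.
Step 6. [-4*x = -4] LHS = -4·(…); ÷-4 both sides. So div: x = 1.

Answer: x ∈ {1}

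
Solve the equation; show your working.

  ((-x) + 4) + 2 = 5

Step 1. [((-x) + 4) + 2 = 5] the outer +2 inverts by subtracting 2. So sub: (-x) + 4 = 3.
Step 2. [(-x) + 4 = 3] subtract 4: x sits inside (… + 4) ⇒ sub: -x = -1.
Step 3. [-x = -1] flip signs both sides, so neg: x = 1.

Answer: x ∈ {1}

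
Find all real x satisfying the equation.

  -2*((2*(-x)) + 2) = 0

Step 1. [-2*((2*(-x)) + 2) = 0] -2·(inner) — divide through by -2. So div: (2*(-x)) + 2 = 0.
Step 2. [(2*(-x)) + 2 = 0] common factor 2 (LHS and 0) — divide through. So factor: (-x) + 1 = 0.
Step 3. [(-x) + 1 = 0] subtract 1: x sits inside (… + 1). So sub: -x = -1.
Step 4. [-x = -1] flip signs both sides. So neg: x = 1.

Answer: x ∈ {1}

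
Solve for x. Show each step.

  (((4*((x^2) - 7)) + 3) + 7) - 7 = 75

Step 1. [(((4*((x^2) - 7)) + 3) + 7) - 7 = 75] add 7: x sits inside (… - 7) ⇒ sub: ((4*((x^2) - 7)) + 3) + 7 = 82.
Step 2. [((4*((x^2) - 7)) + 3) + 7 = 82] peel the +7: subtract 7 from each side ⇒ sub: (4*((x^2) - 7)) + 3 = 75.
Step 3. [(4*((x^2) - 7)) + 3 = 75] the outer +3 inverts by subtracting 3 ⇒ sub: 4*((x^2) - 7) = 72.
Step 4. [4*((x^2) - 7) = 72] 4 out front; divide by 4 ⇒ div: (x^2) - 7 = 18.
Step 5. [(x^2) - 7 = 18] 7 comes off first (add 7). So sub: x^2 = 25.
Step 6. [x^2 = 25] √ both sides: 25 ≥ 0 gives two branches ⇒ sqrt: x = 5 or -5.

Answer: x ∈ {-5, 5}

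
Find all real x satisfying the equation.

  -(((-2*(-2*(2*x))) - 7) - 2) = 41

Step 1. [-(((-2*(-2*(2*x))) - 7) - 2) = 41] LHS negated; negate both sides, so neg: ((-2*(-2*(2*x))) - 7) - 2 = -41.
Step 2. [((-2*(-2*(2*x))) - 7) - 2 = -41] peel the -2: add 2 from each side, so sub: (-2*(-2*(2*x))) - 7 = -39.
Step 3. [(-2*(-2*(2*x))) - 7 = -39] the outer -7 inverts by adding 7. So sub: -2*(-2*(2*x)) = -32.
Step 4. [-2*(-2*(2*x)) = -32] LHS = -2·(…); ÷-2 both sides ⇒ div: -2*(2*x) = 16.
Step 5. [-2*(2*x) = 16] divide by the outer -2, so div: 2*x = -8.
Step 6. [2*x = -8] LHS = 2·(…); ÷2 both sides, so div: x = -4.

Answer: x ∈ {-4}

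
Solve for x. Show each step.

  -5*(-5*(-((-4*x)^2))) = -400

Step 1. [-5*(-5*(-((-4*x)^2))) = -400] -5·(inner) — divide through by -5, so div: -5*(-((-4*x)^2)) = 80.
Step 2. [-5*(-((-4*x)^2)) = 80] LHS = -5·(…); ÷-5 both sides. So div: -((-4*x)^2) = -16.
Step 3. [-((-4*x)^2) = -16] flip signs both sides ⇒ neg: (-4*x)^2 = 16.
Step 4. [(-4*x)^2 = 16] √ both sides: 16 ≥ 0 gives two branches. So sqrt: -4*x = 4 or -4.
Step 5. [-4*x = 4 or -4] leading coefficient -4: divide by -4, so div: x = -1 or 1.

Answer: x ∈ {-1, 1}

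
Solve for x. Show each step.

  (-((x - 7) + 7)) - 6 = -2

Step 1. [(-((x - 7) + 7)) - 6 = -2] the outer -6 inverts by adding 6, so sub: -((x - 7) + 7) = 4.
Step 2. [-((x - 7) + 7) = 4] leading − — multiply by −1. So neg: (x - 7) + 7 = -4.
Step 3. [(x - 7) + 7 = -4] peel the +7: subtract 7 from each side. So sub: x - 7 = -11.
Step 4. [x - 7 = -11] peel the -7: add 7 from each side, so sub: x = -4.

Answer: x ∈ {-4}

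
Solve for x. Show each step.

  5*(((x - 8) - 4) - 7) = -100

Step 1. [5*(((x - 8) - 4) - 7) = -100] 5 out front; divide by 5 ⇒ div: ((x - 8) - 4) - 7 = -20.
Step 2. [((x - 8) - 4) - 7 = -20] add 7: x sits inside (… - 7), so sub: (x - 8) - 4 = -13.
Step 3. [(x - 8) - 4 = -13] -4 is outermost — add 4 both sides, so sub: x - 8 = -9.
Step 4. [x - 8 = -9] 8 comes off first (add 8). So sub: x = -1.

Answer: x ∈ {-1}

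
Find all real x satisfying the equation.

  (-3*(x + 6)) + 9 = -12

Step 1. [(-3*(x + 6)) + 9 = -12] common factor -3 (LHS and -12) — divide through, so factor: (x + 6) - 3 = 4.
Step 2. [(x + 6) - 3 = 4] the outer -3 inverts by adding 3, so sub: x + 6 = 7.
Step 3. [x + 6 = 7] peel the +6: subtract 6 from each side. So sub: x = 1.

Answer: x ∈ {1}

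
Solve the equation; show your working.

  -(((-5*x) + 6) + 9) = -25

Step 1. [-(((-5*x) + 6) + 9) = -25] flip signs both sides, so neg: ((-5*x) + 6) + 9 = 25.
Step 2. [((-5*x) + 6) + 9 = 25] subtract 9: x sits inside (… + 9) ⇒ sub: (-5*x) + 6 = 16.
Step 3. [(-5*x) + 6 = 16] 6 comes off first (subtract 6), so sub: -5*x = 10.
Step 4. [-5*x = 10] -5 out front; divide by -5. So div: x = -2.

Answer: x ∈ {-2}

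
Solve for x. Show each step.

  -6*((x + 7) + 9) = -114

Step 1. [-6*((x + 7) + 9) = -114] -6·(inner) — divide through by -6. So div: (x + 7) + 9 = 19.
Step 2. [(x + 7) + 9 = 19] peel the +9: subtract 9 from each side ⇒ sub: x + 7 = 10.
Step 3. [x + 7 = 10] subtract 7: x sits inside (… + 7). So sub: x = 3.

Answer: x ∈ {3}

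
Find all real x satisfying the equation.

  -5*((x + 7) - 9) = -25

Step 1. [-5*((x + 7) - 9) = -25] -5·(inner) — divide through by -5 ⇒ div: (x + 7) - 9 = 5.
Step 2. [(x + 7) - 9 = 5] add 9: x sits inside (… - 9), so sub: x + 7 = 14.
Step 3. [x + 7 = 14] +7 is outermost — subtract 7 both sides. So sub: x = 7.

Answer: x ∈ {7}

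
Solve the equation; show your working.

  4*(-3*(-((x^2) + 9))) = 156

Step 1. [4*(-3*(-((x^2) + 9))) = 156] 4 out front; divide by 4, so div: -3*(-((x^2) + 9)) = 39.
Step 2. [-3*(-((x^2) + 9)) = 39] divide by the outer -3. So div: -((x^2) + 9) = -13.
Step 3. [-((x^2) + 9) = -13] flip signs both sides. So neg: (x^2) + 9 = 13.
Step 4. [(x^2) + 9 = 13] peel the +9: subtract 9 from each side. So sub: x^2 = 4.
Step 5. [x^2 = 4] √ both sides: 4 ≥ 0 gives two branches, so sqrt: x = 2 or -2.

Answer: x ∈ {-2, 2}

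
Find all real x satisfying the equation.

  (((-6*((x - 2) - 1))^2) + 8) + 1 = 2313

Step 1. [(((-6*((x - 2) - 1))^2) + 8) + 1 = 2313] peel the +1: subtract 1 from each side, so sub: ((-6*((x - 2) - 1))^2) + 8 = 2312.
Step 2. [((-6*((x - 2) - 1))^2) + 8 = 2312] the outer +8 inverts by subtracting 8, so sub: (-6*((x - 2) - 1))^2 = 2304.
Step 3. [(-6*((x - 2) - 1))^2 = 2304] LHS squared, RHS 2304 ≥ 0: apply √ (±) ⇒ sqrt: -6*((x - 2) - 1) = 48 or -48.
Step 4. [-6*((x - 2) - 1) = 48 or -48] divide by the outer -6 ⇒ div: (x - 2) - 1 = -8 or 8.
Step 5. [(x - 2) - 1 = -8 or 8] the outer -1 inverts by adding 1. So sub: x - 2 = -7 or 9.
Step 6. [x - 2 = -7 or 9] -2 is outermost — add 2 both sides. So sub: x = -5 or 11.

Answer: x ∈ {-5, 11}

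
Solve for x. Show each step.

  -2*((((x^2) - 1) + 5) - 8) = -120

Step 1. [-2*((((x^2) - 1) + 5) - 8) = -120] -2 out front; divide by -2. So div: (((x^2) - 1) + 5) - 8 = 60.
Step 2. [(((x^2) - 1) + 5) - 8 = 60] 8 comes off first (add 8) ⇒ sub: ((x^2) - 1) + 5 = 68.
Step 3. [((x^2) - 1) + 5 = 68] the outer +5 inverts by subtracting 5. So sub: (x^2) - 1 = 63.
Step 4. [(x^2) - 1 = 63] peel the -1: add 1 from each side ⇒ sub: x^2 = 64.
Step 5. [x^2 = 64] 64 ≥ 0, LHS is (·)² — take ±√. So sqrt: x = 8 or -8.

Answer: x ∈ {-8, 8}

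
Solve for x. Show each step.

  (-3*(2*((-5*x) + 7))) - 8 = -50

Step 1. [(-3*(2*((-5*x) + 7))) - 8 = -50] 8 comes off first (add 8), so sub: -3*(2*((-5*x) + 7)) = -42.
Step 2. [-3*(2*((-5*x) + 7)) = -42] -3·(inner) — divide through by -3. So div: 2*((-5*x) + 7) = 14.
Step 3. [2*((-5*x) + 7) = 14] leading coefficient 2: divide by 2 ⇒ div: (-5*x) + 7 = 7.
Step 4. [(-5*x) + 7 = 7] 7 comes off first (subtract 7). So sub: -5*x = 0.
Step 5. [-5*x = 0] leading coefficient -5: divide by -5 ⇒ div: x = 0.

Answer: x ∈ {0}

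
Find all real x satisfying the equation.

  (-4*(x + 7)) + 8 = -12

Step 1. [(-4*(x + 7)) + 8 = -12] +8 is outermost — subtract 8 both sides. So sub: -4*(x + 7) = -20.
Step 2. [-4*(x + 7) = -20] -4·(inner) — divide through by -4. So div: x + 7 = 5.
Step 3. [x + 7 = 5] peel the +7: subtract 7 from each side. So sub: x = -2.

Answer: x ∈ {-2}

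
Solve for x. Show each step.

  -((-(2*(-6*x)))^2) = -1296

Step 1. [-((-(2*(-6*x)))^2) = -1296] leading − — multiply by −1, so neg: (-(2*(-6*x)))^2 = 1296.
Step 2. [(-(2*(-6*x)))^2 = 1296] 1296 ≥ 0, LHS is (·)² — take ±√, so sqrt: -(2*(-6*x)) = 36 or -36.
Step 3. [-(2*(-6*x)) = 36 or -36] LHS negated; negate both sides, so neg: 2*(-6*x) = -36 or 36.
Step 4. [2*(-6*x) = -36 or 36] leading coefficient 2: divide by 2, so div: -6*x = -18 or 18.
Step 5. [-6*x = -18 or 18] LHS = -6·(…); ÷-6 both sides, so div: x = 3 or -3.

Answer: x ∈ {-3, 3}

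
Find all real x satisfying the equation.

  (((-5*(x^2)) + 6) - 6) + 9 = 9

Step 1. [(((-5*(x^2)) + 6) - 6) + 9 = 9] +9 is outermost — subtract 9 both sides ⇒ sub: ((-5*(x^2)) + 6) - 6 = 0.
Step 2. [((-5*(x^2)) + 6) - 6 = 0] add 6: x sits inside (… - 6), so sub: (-5*(x^2)) + 6 = 6.
Step 3. [(-5*(x^2)) + 6 = 6] the outer +6 inverts by subtracting 6, so sub: -5*(x^2) = 0.
Step 4. [-5*(x^2) = 0] LHS = -5·(…); ÷-5 both sides, so div: x^2 = 0.
Step 5. [x^2 = 0] LHS squared, RHS 0 ≥ 0: apply √ (±). So sqrt: x = 0.

Answer: x ∈ {0}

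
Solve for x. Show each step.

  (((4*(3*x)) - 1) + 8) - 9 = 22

Step 1. [(((4*(3*x)) - 1) + 8) - 9 = 22] -9 is outermost — add 9 both sides. So sub: ((4*(3*x)) - 1) + 8 = 31.
Step 2. [((4*(3*x)) - 1) + 8 = 31] +8 is outermost — subtract 8 both sides ⇒ sub: (4*(3*x)) - 1 = 23.
Step 3. [(4*(3*x)) - 1 = 23] -1 is outermost — add 1 both sides ⇒ sub: 4*(3*x) = 24.
Step 4. [4*(3*x) = 24] leading coefficient 4: divide by 4. So div: 3*x = 6.
Step 5. [3*x = 6] 3 out front; divide by 3. So div: x = 2.

Answer: x ∈ {2}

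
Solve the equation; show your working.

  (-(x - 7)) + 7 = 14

Step 1. [(-(x - 7)) + 7 = 14] peel the +7: subtract 7 from each side, so sub: -(x - 7) = 7.
Step 2. [-(x - 7) = 7] flip signs both sides ⇒ neg: x - 7 = -7.
Step 3. [x - 7 = -7] add 7: x sits inside (… - 7) ⇒ sub: x = 0.

Answer: x ∈ {0}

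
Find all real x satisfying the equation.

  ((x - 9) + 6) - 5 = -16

Step 1. [((x - 9) + 6) - 5 = -16] peel the -5: add 5 from each side. So sub: (x - 9) + 6 = -11.
Step 2. [(x - 9) + 6 = -11] subtract 6: x sits inside (… + 6), so sub: x - 9 = -17.
Step 3. [x - 9 = -17] -9 is outermost — add 9 both sides ⇒ sub: x = -8.

Answer: x ∈ {-8}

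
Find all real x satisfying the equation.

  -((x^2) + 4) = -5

Step 1. [-((x^2) + 4) = -5] flip signs both sides ⇒ neg: (x^2) + 4 = 5.
Step 2. [(x^2) + 4 = 5] the outer +4 inverts by subtracting 4, so sub: x^2 = 1.
Step 3. [x^2 = 1] √ both sides: 1 ≥ 0 gives two branches. So sqrt: x = 1 or -1.

Answer: x ∈ {-1, 1}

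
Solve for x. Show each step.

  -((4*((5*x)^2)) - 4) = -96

Step 1. [-((4*((5*x)^2)) - 4) = -96] flip signs both sides, so neg: (4*((5*x)^2)) - 4 = 96.
Step 2. [(4*((5*x)^2)) - 4 = 96] 4 divides every term; factor it out, so factor: ((5*x)^2) - 1 = 24.
Step 3. [((5*x)^2) - 1 = 24] the outer -1 inverts by adding 1. So sub: (5*x)^2 = 25.
Step 4. [(5*x)^2 = 25] √ both sides: 25 ≥ 0 gives two branches ⇒ sqrt: 5*x = 5 or -5.
Step 5. [5*x = 5 or -5] divide by the outer 5, so div: x = 1 or -1.

Answer: x ∈ {-1, 1}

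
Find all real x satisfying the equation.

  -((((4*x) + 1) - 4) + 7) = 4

Step 1. [-((((4*x) + 1) - 4) + 7) = 4] leading − — multiply by −1, so neg: (((4*x) + 1) - 4) + 7 = -4.
Step 2. [(((4*x) + 1) - 4) + 7 = -4] peel the +7: subtract 7 from each side, so sub: ((4*x) + 1) - 4 = -11.
Step 3. [((4*x) + 1) - 4 = -11] -4 is outermost — add 4 both sides. So sub: (4*x) + 1 = -7.
Step 4. [(4*x) + 1 = -7] peel the +1: subtract 1 from each side. So sub: 4*x = -8.
Step 5. [4*x = -8] 4 out front; divide by 4 ⇒ div: x = -2.

Answer: x ∈ {-2}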